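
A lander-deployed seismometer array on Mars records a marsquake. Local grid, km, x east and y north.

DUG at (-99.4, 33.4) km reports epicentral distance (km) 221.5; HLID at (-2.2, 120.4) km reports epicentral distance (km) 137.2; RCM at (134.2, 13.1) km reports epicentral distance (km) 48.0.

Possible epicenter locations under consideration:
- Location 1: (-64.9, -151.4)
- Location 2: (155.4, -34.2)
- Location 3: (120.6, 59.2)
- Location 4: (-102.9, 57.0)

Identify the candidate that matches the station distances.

Location 3

For each candidate, compare |candidate − station| to the reported distance:
Location 1: residuals DUG 33.5, HLID 141.7, RCM 210.3 → max 210.3 km
Location 2: residuals DUG 42.1, HLID 83.6, RCM 3.8 → max 83.6 km
Location 3: residuals DUG 0.0, HLID 0.0, RCM 0.1 → max 0.1 km
Location 4: residuals DUG 197.6, HLID 18.2, RCM 193.1 → max 197.6 km
Only Location 3 has all residuals ≈ 0.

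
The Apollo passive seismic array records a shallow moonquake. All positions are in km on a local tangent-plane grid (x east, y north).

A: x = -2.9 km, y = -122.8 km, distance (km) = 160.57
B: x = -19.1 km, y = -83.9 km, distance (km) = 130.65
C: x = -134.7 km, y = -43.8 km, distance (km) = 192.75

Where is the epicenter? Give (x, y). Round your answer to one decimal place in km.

Circle about each station: (x + 2.9)² + (y + 122.8)² = 160.57²; (x + 19.1)² + (y + 83.9)² = 130.65²; (x + 134.7)² + (y + 43.8)² = 192.75².
Subtracting the A equation from the B and C equations removes the quadratic terms:
-32.4 x + 77.8 y = 1029.07
-263.6 x + 158.0 y = -6395.56
Solving the 2×2 system: x ≈ 42.9, y ≈ 31.1 km.

(42.9, 31.1)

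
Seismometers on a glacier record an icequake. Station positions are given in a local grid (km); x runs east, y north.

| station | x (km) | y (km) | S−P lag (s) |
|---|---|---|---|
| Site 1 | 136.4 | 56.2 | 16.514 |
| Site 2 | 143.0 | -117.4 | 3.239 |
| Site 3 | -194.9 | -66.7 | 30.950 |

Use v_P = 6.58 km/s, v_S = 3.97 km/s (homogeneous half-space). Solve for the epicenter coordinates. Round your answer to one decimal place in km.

(112.2, -107.3)

Distance from S−P lag: d = Δt · v_P v_S / (v_P − v_S) = Δt · (6.58·3.97)/(6.58−3.97) ≈ 10.0087·Δt.
So d_Site 1 = 165.28, d_Site 2 = 32.42, d_Site 3 = 309.77 km.
Circle about each station: (x − 136.4)² + (y − 56.2)² = 165.28²; (x − 143.0)² + (y + 117.4)² = 32.42²; (x + 194.9)² + (y + 66.7)² = 309.77².
Subtracting the Site 1 equation from the Site 2 and Site 3 equations removes the quadratic terms:
13.2 x − 347.2 y = 38734.78
-662.6 x − 245.8 y = -47968.47
Solving the 2×2 system: x ≈ 112.2, y ≈ -107.3 km.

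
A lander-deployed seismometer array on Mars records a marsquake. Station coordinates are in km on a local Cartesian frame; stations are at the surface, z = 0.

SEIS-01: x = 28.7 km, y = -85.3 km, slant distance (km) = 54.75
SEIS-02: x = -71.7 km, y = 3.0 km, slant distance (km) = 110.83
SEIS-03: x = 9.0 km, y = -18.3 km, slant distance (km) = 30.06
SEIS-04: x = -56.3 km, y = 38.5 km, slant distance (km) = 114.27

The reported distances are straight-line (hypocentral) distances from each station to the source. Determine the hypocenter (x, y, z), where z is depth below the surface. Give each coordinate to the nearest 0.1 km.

Each station gives a sphere (x−x_i)² + (y−y_i)² + z² = d_i² (stations at z=0).
Subtracting the SEIS-01 sphere from SEIS-02 and SEIS-03: z² cancels, leaving linear equations in x and y:
-200.8 x + 176.6 y = -12235.62
-39.4 x + 134.0 y = -5589.93
Solving: x ≈ 32.703, y ≈ -32.100 km (keep extra digits for the depth step; rounded: 32.7, -32.1).
Then from the SEIS-01 sphere: z² = 54.75² − (x − 28.7)² − (y + 85.3)² with x = 32.703, y = -32.100, so z ≈ 12.300 ≈ 12.3 km.
Check against SEIS-04 (with the unrounded solution): distance 114.27 ≈ 114.27 km. ✓

(32.7, -32.1, 12.3)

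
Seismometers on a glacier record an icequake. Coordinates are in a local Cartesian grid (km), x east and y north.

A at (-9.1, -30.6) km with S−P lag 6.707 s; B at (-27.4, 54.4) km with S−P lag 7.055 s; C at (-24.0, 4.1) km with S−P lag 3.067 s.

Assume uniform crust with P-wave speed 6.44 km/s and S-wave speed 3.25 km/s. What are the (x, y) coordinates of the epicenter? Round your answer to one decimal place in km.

Distance from S−P lag: d = Δt · v_P v_S / (v_P − v_S) = Δt · (6.44·3.25)/(6.44−3.25) ≈ 6.5611·Δt.
So d_A = 44.01, d_B = 46.29, d_C = 20.12 km.
Circle about each station: (x + 9.1)² + (y + 30.6)² = 44.01²; (x + 27.4)² + (y − 54.4)² = 46.29²; (x + 24.0)² + (y − 4.1)² = 20.12².
Subtracting pairs of circle equations eliminates x²+y² and gives linear equations (the radical axes):
-36.6 x + 170.0 y = 2485.07
-29.8 x + 69.4 y = 1105.71
Solving the 2×2 system: x ≈ -6.1, y ≈ 13.3 km.

(-6.1, 13.3)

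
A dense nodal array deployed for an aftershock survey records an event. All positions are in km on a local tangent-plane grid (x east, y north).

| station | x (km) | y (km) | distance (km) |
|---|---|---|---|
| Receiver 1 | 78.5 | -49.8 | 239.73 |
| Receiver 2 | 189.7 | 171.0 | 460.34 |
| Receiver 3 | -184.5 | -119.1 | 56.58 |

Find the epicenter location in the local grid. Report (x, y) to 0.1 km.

-138.4 km east, -151.9 km north

Circle about each station: (x − 78.5)² + (y + 49.8)² = 239.73²; (x − 189.7)² + (y − 171.0)² = 460.34²; (x + 184.5)² + (y + 119.1)² = 56.58².
Subtracting the Receiver 1 equation from the Receiver 2 and Receiver 3 equations removes the quadratic terms:
222.4 x + 441.6 y = -97857.64
-526.0 x − 138.6 y = 93851.95
Solving the 2×2 system: x ≈ -138.4, y ≈ -151.9 km.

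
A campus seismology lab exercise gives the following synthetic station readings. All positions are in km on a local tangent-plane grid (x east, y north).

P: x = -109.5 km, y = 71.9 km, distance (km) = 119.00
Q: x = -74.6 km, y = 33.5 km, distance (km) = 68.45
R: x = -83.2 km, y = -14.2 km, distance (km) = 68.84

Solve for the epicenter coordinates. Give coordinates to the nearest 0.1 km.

Circle about each station: (x + 109.5)² + (y − 71.9)² = 119.00²; (x + 74.6)² + (y − 33.5)² = 68.45²; (x + 83.2)² + (y + 14.2)² = 68.84².
Subtracting the P equation from the Q and R equations removes the quadratic terms:
69.8 x − 76.8 y = -996.85
52.6 x − 172.2 y = -613.93
Solving the 2×2 system: x ≈ -15.6, y ≈ -1.2 km.

-15.6 km east, -1.2 km north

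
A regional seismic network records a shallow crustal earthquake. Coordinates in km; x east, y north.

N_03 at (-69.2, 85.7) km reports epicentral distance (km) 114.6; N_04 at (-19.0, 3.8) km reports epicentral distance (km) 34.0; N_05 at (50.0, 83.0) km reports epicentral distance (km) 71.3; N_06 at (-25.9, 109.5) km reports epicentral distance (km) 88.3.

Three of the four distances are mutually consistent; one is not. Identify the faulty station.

Solve using three stations at a time. Using N_04, N_05, N_06 (subtract circle equations pairwise → linear system) gives (x, y) ≈ (5.8, 27.1).
Distances from that point to each station vs reported:
  N_03: calculated 95.2 vs reported 114.6 → residual 19.4 km
  N_04: calculated 34.0 vs reported 34.0 → residual 0.0 km
  N_05: calculated 71.3 vs reported 71.3 → residual 0.0 km
  N_06: calculated 88.3 vs reported 88.3 → residual 0.0 km
N_04, N_05, N_06 are mutually consistent (residuals ≈ 0); N_03 is off by 19.4 km.

N_03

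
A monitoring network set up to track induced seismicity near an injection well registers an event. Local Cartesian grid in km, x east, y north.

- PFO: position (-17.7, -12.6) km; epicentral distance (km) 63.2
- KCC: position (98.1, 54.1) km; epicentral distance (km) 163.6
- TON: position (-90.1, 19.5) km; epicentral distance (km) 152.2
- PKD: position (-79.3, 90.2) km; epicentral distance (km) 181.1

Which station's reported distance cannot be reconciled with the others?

Solve using three stations at a time. Using PFO, KCC, PKD (subtract circle equations pairwise → linear system) gives (x, y) ≈ (-3.4, -74.3).
Distances from that point to each station vs reported:
  PFO: calculated 63.3 vs reported 63.2 → residual 0.1 km
  KCC: calculated 163.6 vs reported 163.6 → residual 0.0 km
  TON: calculated 127.7 vs reported 152.2 → residual 24.5 km
  PKD: calculated 181.1 vs reported 181.1 → residual 0.0 km
PFO, KCC, PKD are mutually consistent (residuals ≈ 0); TON is off by 24.5 km.

TON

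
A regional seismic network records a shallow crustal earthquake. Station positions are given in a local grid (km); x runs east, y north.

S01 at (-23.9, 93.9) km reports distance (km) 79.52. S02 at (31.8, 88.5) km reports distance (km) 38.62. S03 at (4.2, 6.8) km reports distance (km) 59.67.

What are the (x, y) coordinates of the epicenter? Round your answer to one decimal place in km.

43.5 km east, 51.7 km north

Circle about each station: (x + 23.9)² + (y − 93.9)² = 79.52²; (x − 31.8)² + (y − 88.5)² = 38.62²; (x − 4.2)² + (y − 6.8)² = 59.67².
Subtracting pairs of circle equations eliminates x²+y² and gives linear equations (the radical axes):
111.4 x − 10.8 y = 4287.00
56.2 x − 174.2 y = -6561.62
Solving the 2×2 system: x ≈ 43.5, y ≈ 51.7 km.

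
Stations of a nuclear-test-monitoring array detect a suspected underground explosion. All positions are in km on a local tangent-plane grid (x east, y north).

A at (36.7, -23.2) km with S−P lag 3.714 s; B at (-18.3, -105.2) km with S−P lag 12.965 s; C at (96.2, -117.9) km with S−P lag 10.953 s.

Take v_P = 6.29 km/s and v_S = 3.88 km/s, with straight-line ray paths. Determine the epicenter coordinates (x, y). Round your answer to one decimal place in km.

x ≈ 71.8 km, y ≈ -9.7 km

Distance from S−P lag: d = Δt · v_P v_S / (v_P − v_S) = Δt · (6.29·3.88)/(6.29−3.88) ≈ 10.1266·Δt.
So d_A = 37.61, d_B = 131.29, d_C = 110.92 km.
Circle about each station: (x − 36.7)² + (y + 23.2)² = 37.61²; (x + 18.3)² + (y + 105.2)² = 131.29²; (x − 96.2)² + (y + 117.9)² = 110.92².
Subtracting the A equation from the B and C equations removes the quadratic terms:
-110.0 x − 164.0 y = -6305.75
119.0 x − 189.4 y = 10380.99
Solving the 2×2 system: x ≈ 71.8, y ≈ -9.7 km.
Check against A (with the unrounded x, y): √((x − 36.7)²+(y + 23.2)²) = 37.60 ≈ 37.61 km. ✓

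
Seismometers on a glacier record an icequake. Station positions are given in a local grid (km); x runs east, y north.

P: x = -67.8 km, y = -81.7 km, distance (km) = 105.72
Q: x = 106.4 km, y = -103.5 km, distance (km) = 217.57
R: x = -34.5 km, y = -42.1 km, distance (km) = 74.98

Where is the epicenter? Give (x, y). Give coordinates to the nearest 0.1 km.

Circle about each station: (x + 67.8)² + (y + 81.7)² = 105.72²; (x − 106.4)² + (y + 103.5)² = 217.57²; (x + 34.5)² + (y + 42.1)² = 74.98².
Subtracting pairs of circle equations eliminates x²+y² and gives linear equations (the radical axes):
348.4 x − 43.6 y = -25398.51
66.6 x + 79.2 y = -2754.35
Solving the 2×2 system: x ≈ -69.9, y ≈ 24.0 km.
Check against P (with the unrounded x, y): √((x + 67.8)²+(y + 81.7)²) = 105.72 ≈ 105.72 km. ✓

x ≈ -69.9 km, y ≈ 24.0 km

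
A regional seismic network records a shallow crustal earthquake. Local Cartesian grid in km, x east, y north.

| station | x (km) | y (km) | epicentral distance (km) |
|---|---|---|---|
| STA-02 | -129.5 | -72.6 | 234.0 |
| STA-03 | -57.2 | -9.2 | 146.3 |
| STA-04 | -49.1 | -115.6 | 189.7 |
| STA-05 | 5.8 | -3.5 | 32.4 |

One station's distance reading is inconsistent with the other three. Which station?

Solve using three stations at a time. Using STA-02, STA-03, STA-04 (subtract circle equations pairwise → linear system) gives (x, y) ≈ (86.7, 16.8).
Distances from that point to each station vs reported:
  STA-02: calculated 234.0 vs reported 234.0 → residual 0.0 km
  STA-03: calculated 146.3 vs reported 146.3 → residual 0.0 km
  STA-04: calculated 189.7 vs reported 189.7 → residual 0.0 km
  STA-05: calculated 83.4 vs reported 32.4 → residual 51.0 km
STA-02, STA-03, STA-04 are mutually consistent (residuals ≈ 0); STA-05 is off by 51.0 km.

STA-05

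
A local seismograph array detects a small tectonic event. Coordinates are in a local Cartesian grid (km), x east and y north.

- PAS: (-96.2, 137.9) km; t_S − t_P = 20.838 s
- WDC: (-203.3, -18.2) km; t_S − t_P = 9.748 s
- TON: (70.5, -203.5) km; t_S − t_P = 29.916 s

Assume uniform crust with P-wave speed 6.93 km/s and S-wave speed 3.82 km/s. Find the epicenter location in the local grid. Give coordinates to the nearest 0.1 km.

Distance from S−P lag: d = Δt · v_P v_S / (v_P − v_S) = Δt · (6.93·3.82)/(6.93−3.82) ≈ 8.5121·Δt.
So d_PAS = 177.37, d_WDC = 82.98, d_TON = 254.65 km.
Circle about each station: (x + 96.2)² + (y − 137.9)² = 177.37²; (x + 203.3)² + (y + 18.2)² = 82.98²; (x − 70.5)² + (y + 203.5)² = 254.65².
Subtracting pairs of circle equations eliminates x²+y² and gives linear equations (the radical axes):
-214.2 x − 312.2 y = 37965.72
333.4 x − 682.8 y = -15274.86
Solving the 2×2 system: x ≈ -122.6, y ≈ -37.5 km.

x ≈ -122.6 km, y ≈ -37.5 km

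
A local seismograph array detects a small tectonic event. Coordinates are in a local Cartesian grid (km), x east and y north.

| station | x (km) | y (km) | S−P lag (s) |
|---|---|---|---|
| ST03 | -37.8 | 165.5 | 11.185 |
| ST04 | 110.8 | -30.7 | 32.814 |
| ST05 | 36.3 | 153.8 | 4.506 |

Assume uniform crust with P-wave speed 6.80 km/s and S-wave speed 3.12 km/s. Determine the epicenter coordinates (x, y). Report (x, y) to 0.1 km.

Distance from S−P lag: d = Δt · v_P v_S / (v_P − v_S) = Δt · (6.80·3.12)/(6.80−3.12) ≈ 5.7652·Δt.
So d_ST03 = 64.48, d_ST04 = 189.18, d_ST05 = 25.98 km.
Circle about each station: (x + 37.8)² + (y − 165.5)² = 64.48²; (x − 110.8)² + (y + 30.7)² = 189.18²; (x − 36.3)² + (y − 153.8)² = 25.98².
Subtracting pairs of circle equations eliminates x²+y² and gives linear equations (the radical axes):
297.2 x − 392.4 y = -47231.36
148.2 x − 23.4 y = -364.25
Solving the 2×2 system: x ≈ 18.8, y ≈ 134.6 km.

x ≈ 18.8 km, y ≈ 134.6 km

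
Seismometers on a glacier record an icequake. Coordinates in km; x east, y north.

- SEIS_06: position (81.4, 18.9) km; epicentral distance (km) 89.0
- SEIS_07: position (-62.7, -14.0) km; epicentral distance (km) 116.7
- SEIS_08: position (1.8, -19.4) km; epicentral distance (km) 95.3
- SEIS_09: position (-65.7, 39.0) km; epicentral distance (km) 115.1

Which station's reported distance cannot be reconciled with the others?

Solve using three stations at a time. Using SEIS_06, SEIS_07, SEIS_08 (subtract circle equations pairwise → linear system) gives (x, y) ≈ (12.4, 75.5).
Distances from that point to each station vs reported:
  SEIS_06: calculated 89.2 vs reported 89.0 → residual 0.2 km
  SEIS_07: calculated 116.9 vs reported 116.7 → residual 0.2 km
  SEIS_08: calculated 95.5 vs reported 95.3 → residual 0.2 km
  SEIS_09: calculated 86.2 vs reported 115.1 → residual 28.9 km
SEIS_06, SEIS_07, SEIS_08 are mutually consistent (residuals ≈ 0); SEIS_09 is off by 28.9 km.

SEIS_09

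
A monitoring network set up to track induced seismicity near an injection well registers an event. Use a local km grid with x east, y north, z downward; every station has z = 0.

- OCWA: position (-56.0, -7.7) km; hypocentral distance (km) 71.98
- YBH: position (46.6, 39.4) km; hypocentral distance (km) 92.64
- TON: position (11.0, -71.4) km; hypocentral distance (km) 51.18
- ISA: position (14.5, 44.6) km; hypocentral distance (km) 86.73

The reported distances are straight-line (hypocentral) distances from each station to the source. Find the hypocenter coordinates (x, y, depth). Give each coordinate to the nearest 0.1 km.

x ≈ 1.7 km, y ≈ -34.2 km, depth ≈ 33.9 km

Each station gives a sphere (x−x_i)² + (y−y_i)² + z² = d_i² (stations at z=0).
Subtracting the OCWA sphere from YBH and TON: z² cancels, leaving linear equations in x and y:
205.2 x + 94.2 y = -2872.42
134.0 x − 127.4 y = 4585.40
Solving: x ≈ 1.703, y ≈ -34.201 km (keep extra digits for the depth step; rounded: 1.7, -34.2).
Then from the OCWA sphere: z² = 71.98² − (x + 56.0)² − (y + 7.7)² with x = 1.703, y = -34.201, so z ≈ 33.900 ≈ 33.9 km.
Check against ISA (with the unrounded solution): distance 86.73 ≈ 86.73 km. ✓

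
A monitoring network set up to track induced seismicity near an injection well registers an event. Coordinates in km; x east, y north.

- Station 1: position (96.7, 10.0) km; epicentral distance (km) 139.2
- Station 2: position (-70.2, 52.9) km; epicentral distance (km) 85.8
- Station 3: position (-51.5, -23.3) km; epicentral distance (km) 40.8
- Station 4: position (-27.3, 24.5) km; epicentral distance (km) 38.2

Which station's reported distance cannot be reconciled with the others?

Solve using three stations at a time. Using Station 2, Station 3, Station 4 (subtract circle equations pairwise → linear system) gives (x, y) ≈ (-12.7, -10.8).
Distances from that point to each station vs reported:
  Station 1: calculated 111.4 vs reported 139.2 → residual 27.8 km
  Station 2: calculated 85.8 vs reported 85.8 → residual 0.0 km
  Station 3: calculated 40.8 vs reported 40.8 → residual 0.0 km
  Station 4: calculated 38.2 vs reported 38.2 → residual 0.0 km
Station 2, Station 3, Station 4 are mutually consistent (residuals ≈ 0); Station 1 is off by 27.8 km.

Station 1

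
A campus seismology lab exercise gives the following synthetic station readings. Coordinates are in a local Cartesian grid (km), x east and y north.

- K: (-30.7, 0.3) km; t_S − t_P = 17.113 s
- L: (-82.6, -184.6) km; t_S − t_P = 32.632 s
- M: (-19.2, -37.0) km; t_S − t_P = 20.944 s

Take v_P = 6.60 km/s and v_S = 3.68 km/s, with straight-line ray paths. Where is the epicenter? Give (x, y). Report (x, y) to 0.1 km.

Distance from S−P lag: d = Δt · v_P v_S / (v_P − v_S) = Δt · (6.60·3.68)/(6.60−3.68) ≈ 8.3178·Δt.
So d_K = 142.34, d_L = 271.43, d_M = 174.21 km.
Circle about each station: (x + 30.7)² + (y − 0.3)² = 142.34²; (x + 82.6)² + (y + 184.6)² = 271.43²; (x + 19.2)² + (y + 37.0)² = 174.21².
Subtracting the K equation from the L and M equations removes the quadratic terms:
-103.8 x − 369.8 y = -13456.23
23.0 x − 74.6 y = -9293.39
Solving the 2×2 system: x ≈ -149.7, y ≈ 78.4 km.
Check against K (with the unrounded x, y): √((x + 30.7)²+(y − 0.3)²) = 142.37 ≈ 142.34 km. ✓

(-149.7, 78.4)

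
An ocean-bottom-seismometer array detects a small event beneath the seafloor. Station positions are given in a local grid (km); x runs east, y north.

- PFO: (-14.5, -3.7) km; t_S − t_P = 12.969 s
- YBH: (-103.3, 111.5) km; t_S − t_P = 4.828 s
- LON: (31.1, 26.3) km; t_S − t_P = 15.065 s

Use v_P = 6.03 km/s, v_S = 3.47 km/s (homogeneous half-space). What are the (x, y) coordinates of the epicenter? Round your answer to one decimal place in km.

Distance from S−P lag: d = Δt · v_P v_S / (v_P − v_S) = Δt · (6.03·3.47)/(6.03−3.47) ≈ 8.1735·Δt.
So d_PFO = 106.00, d_YBH = 39.46, d_LON = 123.13 km.
Circle about each station: (x + 14.5)² + (y + 3.7)² = 106.00²; (x + 103.3)² + (y − 111.5)² = 39.46²; (x − 31.1)² + (y − 26.3)² = 123.13².
Subtracting pairs of circle equations eliminates x²+y² and gives linear equations (the radical axes):
-177.6 x + 230.4 y = 32558.11
91.2 x + 60.0 y = -2490.04
Solving the 2×2 system: x ≈ -79.8, y ≈ 79.8 km.

x ≈ -79.8 km, y ≈ 79.8 km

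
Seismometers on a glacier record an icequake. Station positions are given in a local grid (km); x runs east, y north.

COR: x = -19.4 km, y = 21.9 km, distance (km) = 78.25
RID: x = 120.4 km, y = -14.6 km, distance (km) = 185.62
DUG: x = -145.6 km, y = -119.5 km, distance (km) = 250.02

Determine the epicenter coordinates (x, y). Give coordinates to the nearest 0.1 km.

x ≈ -25.7 km, y ≈ 99.9 km

Circle about each station: (x + 19.4)² + (y − 21.9)² = 78.25²; (x − 120.4)² + (y + 14.6)² = 185.62²; (x + 145.6)² + (y + 119.5)² = 250.02².
Subtracting the COR equation from the RID and DUG equations removes the quadratic terms:
279.6 x − 73.0 y = -14478.37
-252.4 x − 282.8 y = -21763.30
Solving the 2×2 system: x ≈ -25.7, y ≈ 99.9 km.
Check against COR (with the unrounded x, y): √((x + 19.4)²+(y − 21.9)²) = 78.25 ≈ 78.25 km. ✓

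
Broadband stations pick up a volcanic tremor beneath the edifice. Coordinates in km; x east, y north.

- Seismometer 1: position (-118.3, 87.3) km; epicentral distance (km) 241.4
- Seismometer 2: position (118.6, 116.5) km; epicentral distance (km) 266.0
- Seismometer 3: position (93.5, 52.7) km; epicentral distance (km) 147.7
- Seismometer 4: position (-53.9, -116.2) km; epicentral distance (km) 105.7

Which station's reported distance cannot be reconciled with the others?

Solve using three stations at a time. Using Seismometer 1, Seismometer 3, Seismometer 4 (subtract circle equations pairwise → linear system) gives (x, y) ≈ (47.9, -87.8).
Distances from that point to each station vs reported:
  Seismometer 1: calculated 241.4 vs reported 241.4 → residual 0.0 km
  Seismometer 2: calculated 216.2 vs reported 266.0 → residual 49.8 km
  Seismometer 3: calculated 147.7 vs reported 147.7 → residual 0.0 km
  Seismometer 4: calculated 105.7 vs reported 105.7 → residual 0.0 km
Seismometer 1, Seismometer 3, Seismometer 4 are mutually consistent (residuals ≈ 0); Seismometer 2 is off by 49.8 km.

Seismometer 2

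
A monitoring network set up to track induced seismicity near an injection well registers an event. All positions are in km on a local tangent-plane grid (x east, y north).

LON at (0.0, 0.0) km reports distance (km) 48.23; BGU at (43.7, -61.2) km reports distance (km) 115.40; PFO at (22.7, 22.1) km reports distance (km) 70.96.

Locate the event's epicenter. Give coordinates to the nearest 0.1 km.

x ≈ -47.2 km, y ≈ 9.9 km

Circle about each station: x² + y² = 48.23²; (x − 43.7)² + (y + 61.2)² = 115.40²; (x − 22.7)² + (y − 22.1)² = 70.96².
Subtracting the LON equation from the BGU and PFO equations removes the quadratic terms:
87.4 x − 122.4 y = -5335.90
45.4 x + 44.2 y = -1705.49
Solving the 2×2 system: x ≈ -47.2, y ≈ 9.9 km.
Check against LON (with the unrounded x, y): √(x²+y²) = 48.22 ≈ 48.23 km. ✓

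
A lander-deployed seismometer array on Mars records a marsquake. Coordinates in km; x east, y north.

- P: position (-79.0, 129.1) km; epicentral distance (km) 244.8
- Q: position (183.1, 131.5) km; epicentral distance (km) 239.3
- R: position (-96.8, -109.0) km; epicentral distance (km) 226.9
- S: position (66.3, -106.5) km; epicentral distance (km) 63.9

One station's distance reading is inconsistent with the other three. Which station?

P

Solve using three stations at a time. Using Q, R, S (subtract circle equations pairwise → linear system) gives (x, y) ≈ (130.0, -101.8).
Distances from that point to each station vs reported:
  P: calculated 311.4 vs reported 244.8 → residual 66.6 km
  Q: calculated 239.3 vs reported 239.3 → residual 0.0 km
  R: calculated 226.9 vs reported 226.9 → residual 0.0 km
  S: calculated 63.8 vs reported 63.9 → residual 0.1 km
Q, R, S are mutually consistent (residuals ≈ 0); P is off by 66.6 km.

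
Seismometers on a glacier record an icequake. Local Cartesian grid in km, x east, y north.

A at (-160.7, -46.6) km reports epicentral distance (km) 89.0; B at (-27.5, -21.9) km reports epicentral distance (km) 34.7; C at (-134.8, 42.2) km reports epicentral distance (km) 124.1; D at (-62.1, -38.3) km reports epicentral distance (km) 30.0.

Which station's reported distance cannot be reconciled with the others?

Solve using three stations at a time. Using A, C, D (subtract circle equations pairwise → linear system) gives (x, y) ≈ (-73.8, -65.9).
Distances from that point to each station vs reported:
  A: calculated 89.0 vs reported 89.0 → residual 0.0 km
  B: calculated 63.9 vs reported 34.7 → residual 29.2 km
  C: calculated 124.1 vs reported 124.1 → residual 0.0 km
  D: calculated 30.0 vs reported 30.0 → residual 0.0 km
A, C, D are mutually consistent (residuals ≈ 0); B is off by 29.2 km.

B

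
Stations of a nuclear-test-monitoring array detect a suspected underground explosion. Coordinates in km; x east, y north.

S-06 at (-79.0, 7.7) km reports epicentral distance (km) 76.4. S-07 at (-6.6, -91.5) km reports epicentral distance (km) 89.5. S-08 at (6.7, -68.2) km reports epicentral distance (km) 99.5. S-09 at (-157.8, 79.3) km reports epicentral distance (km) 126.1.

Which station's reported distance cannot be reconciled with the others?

Solve using three stations at a time. Using S-06, S-07, S-08 (subtract circle equations pairwise → linear system) gives (x, y) ≈ (-92.8, -67.4).
Distances from that point to each station vs reported:
  S-06: calculated 76.4 vs reported 76.4 → residual 0.0 km
  S-07: calculated 89.5 vs reported 89.5 → residual 0.0 km
  S-08: calculated 99.5 vs reported 99.5 → residual 0.0 km
  S-09: calculated 160.5 vs reported 126.1 → residual 34.4 km
S-06, S-07, S-08 are mutually consistent (residuals ≈ 0); S-09 is off by 34.4 km.

S-09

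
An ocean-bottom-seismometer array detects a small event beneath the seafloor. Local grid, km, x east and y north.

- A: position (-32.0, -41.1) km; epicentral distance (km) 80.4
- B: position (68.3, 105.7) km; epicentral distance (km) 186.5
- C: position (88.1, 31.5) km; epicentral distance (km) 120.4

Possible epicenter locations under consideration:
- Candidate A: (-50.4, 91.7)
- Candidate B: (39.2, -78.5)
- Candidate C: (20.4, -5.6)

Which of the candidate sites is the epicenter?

Candidate B

For each candidate, compare |candidate − station| to the reported distance:
Candidate A: residuals A 53.7, B 67.0, C 30.6 → max 67.0 km
Candidate B: residuals A 0.0, B 0.0, C 0.0 → max 0.0 km
Candidate C: residuals A 17.1, B 65.3, C 43.2 → max 65.3 km
Only Candidate B has all residuals ≈ 0.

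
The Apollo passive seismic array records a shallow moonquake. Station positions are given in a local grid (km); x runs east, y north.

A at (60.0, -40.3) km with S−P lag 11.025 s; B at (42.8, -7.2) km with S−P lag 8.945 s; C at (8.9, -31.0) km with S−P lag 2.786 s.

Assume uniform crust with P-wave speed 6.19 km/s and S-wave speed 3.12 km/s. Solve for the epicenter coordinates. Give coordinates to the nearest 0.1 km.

(-8.6, -30.1)

Distance from S−P lag: d = Δt · v_P v_S / (v_P − v_S) = Δt · (6.19·3.12)/(6.19−3.12) ≈ 6.2908·Δt.
So d_A = 69.36, d_B = 56.27, d_C = 17.53 km.
Circle about each station: (x − 60.0)² + (y + 40.3)² = 69.36²; (x − 42.8)² + (y + 7.2)² = 56.27²; (x − 8.9)² + (y + 31.0)² = 17.53².
Subtracting the A equation from the B and C equations removes the quadratic terms:
-34.4 x + 66.2 y = -1695.91
-102.2 x + 18.6 y = 319.63
Solving the 2×2 system: x ≈ -8.6, y ≈ -30.1 km.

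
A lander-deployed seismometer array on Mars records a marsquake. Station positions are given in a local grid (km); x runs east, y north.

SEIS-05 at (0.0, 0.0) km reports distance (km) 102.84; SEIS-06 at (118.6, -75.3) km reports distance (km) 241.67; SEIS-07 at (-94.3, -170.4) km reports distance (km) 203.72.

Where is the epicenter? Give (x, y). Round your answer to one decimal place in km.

Circle about each station: x² + y² = 102.84²; (x − 118.6)² + (y + 75.3)² = 241.67²; (x + 94.3)² + (y + 170.4)² = 203.72².
Subtracting pairs of circle equations eliminates x²+y² and gives linear equations (the radical axes):
237.2 x − 150.6 y = -28092.27
-188.6 x − 340.8 y = 7002.88
Solving the 2×2 system: x ≈ -97.3, y ≈ 33.3 km.

-97.3 km east, 33.3 km north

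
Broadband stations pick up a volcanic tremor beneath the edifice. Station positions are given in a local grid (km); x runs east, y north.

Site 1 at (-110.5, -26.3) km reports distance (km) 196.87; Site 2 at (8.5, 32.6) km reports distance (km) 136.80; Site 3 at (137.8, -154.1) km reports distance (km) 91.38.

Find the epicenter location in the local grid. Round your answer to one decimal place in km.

77.2 km east, -85.7 km north

Circle about each station: (x + 110.5)² + (y + 26.3)² = 196.87²; (x − 8.5)² + (y − 32.6)² = 136.80²; (x − 137.8)² + (y + 154.1)² = 91.38².
Subtracting the Site 1 equation from the Site 2 and Site 3 equations removes the quadratic terms:
238.0 x + 117.8 y = 8276.63
496.6 x − 255.6 y = 60241.20
Solving the 2×2 system: x ≈ 77.2, y ≈ -85.7 km.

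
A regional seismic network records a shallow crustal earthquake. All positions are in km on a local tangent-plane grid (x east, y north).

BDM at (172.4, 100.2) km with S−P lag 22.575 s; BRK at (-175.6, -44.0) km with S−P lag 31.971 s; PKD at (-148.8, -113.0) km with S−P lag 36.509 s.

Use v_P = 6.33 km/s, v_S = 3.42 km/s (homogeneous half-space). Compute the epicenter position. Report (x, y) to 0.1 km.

(4.8, 111.0)

Distance from S−P lag: d = Δt · v_P v_S / (v_P − v_S) = Δt · (6.33·3.42)/(6.33−3.42) ≈ 7.4394·Δt.
So d_BDM = 167.94, d_BRK = 237.84, d_PKD = 271.60 km.
Circle about each station: (x − 172.4)² + (y − 100.2)² = 167.94²; (x + 175.6)² + (y + 44.0)² = 237.84²; (x + 148.8)² + (y + 113.0)² = 271.60².
Subtracting the BDM equation from the BRK and PKD equations removes the quadratic terms:
-696.0 x − 288.4 y = -35354.46
-642.4 x − 426.4 y = -50414.08
Solving the 2×2 system: x ≈ 4.8, y ≈ 111.0 km.
Check against BDM (with the unrounded x, y): √((x − 172.4)²+(y − 100.2)²) = 167.94 ≈ 167.94 km. ✓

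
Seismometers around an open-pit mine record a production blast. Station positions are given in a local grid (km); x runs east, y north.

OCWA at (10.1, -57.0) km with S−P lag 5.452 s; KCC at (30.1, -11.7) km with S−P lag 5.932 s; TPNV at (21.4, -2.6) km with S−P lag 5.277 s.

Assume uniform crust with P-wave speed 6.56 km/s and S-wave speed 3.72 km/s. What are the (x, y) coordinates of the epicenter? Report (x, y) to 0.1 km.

-20.0 km east, -21.1 km north

Distance from S−P lag: d = Δt · v_P v_S / (v_P − v_S) = Δt · (6.56·3.72)/(6.56−3.72) ≈ 8.5927·Δt.
So d_OCWA = 46.85, d_KCC = 50.97, d_TPNV = 45.34 km.
Circle about each station: (x − 10.1)² + (y + 57.0)² = 46.85²; (x − 30.1)² + (y + 11.7)² = 50.97²; (x − 21.4)² + (y + 2.6)² = 45.34².
Subtracting the OCWA equation from the KCC and TPNV equations removes the quadratic terms:
40.0 x + 90.6 y = -2711.13
22.6 x + 108.8 y = -2747.08
Solving the 2×2 system: x ≈ -20.0, y ≈ -21.1 km.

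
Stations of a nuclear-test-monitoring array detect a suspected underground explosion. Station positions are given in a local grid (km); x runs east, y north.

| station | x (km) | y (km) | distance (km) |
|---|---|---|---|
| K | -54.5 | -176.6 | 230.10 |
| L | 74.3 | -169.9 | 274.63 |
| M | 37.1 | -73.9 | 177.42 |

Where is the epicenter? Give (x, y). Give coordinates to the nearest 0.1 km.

Circle about each station: (x + 54.5)² + (y + 176.6)² = 230.10²; (x − 74.3)² + (y + 169.9)² = 274.63²; (x − 37.1)² + (y + 73.9)² = 177.42².
Subtracting the K equation from the L and M equations removes the quadratic terms:
257.6 x + 13.4 y = -22246.94
183.2 x + 205.4 y = -5852.04
Solving the 2×2 system: x ≈ -89.0, y ≈ 50.9 km.

(-89.0, 50.9)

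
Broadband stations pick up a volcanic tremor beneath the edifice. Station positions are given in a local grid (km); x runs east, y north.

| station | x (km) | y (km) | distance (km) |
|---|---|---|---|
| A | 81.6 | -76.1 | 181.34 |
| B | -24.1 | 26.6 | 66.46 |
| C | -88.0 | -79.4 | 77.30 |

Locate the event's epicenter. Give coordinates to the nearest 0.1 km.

x ≈ -84.0 km, y ≈ -2.2 km

Circle about each station: (x − 81.6)² + (y + 76.1)² = 181.34²; (x + 24.1)² + (y − 26.6)² = 66.46²; (x + 88.0)² + (y + 79.4)² = 77.30².
Subtracting pairs of circle equations eliminates x²+y² and gives linear equations (the radical axes):
-211.4 x + 205.4 y = 17305.86
-339.2 x − 6.6 y = 28507.50
Solving the 2×2 system: x ≈ -84.0, y ≈ -2.2 km.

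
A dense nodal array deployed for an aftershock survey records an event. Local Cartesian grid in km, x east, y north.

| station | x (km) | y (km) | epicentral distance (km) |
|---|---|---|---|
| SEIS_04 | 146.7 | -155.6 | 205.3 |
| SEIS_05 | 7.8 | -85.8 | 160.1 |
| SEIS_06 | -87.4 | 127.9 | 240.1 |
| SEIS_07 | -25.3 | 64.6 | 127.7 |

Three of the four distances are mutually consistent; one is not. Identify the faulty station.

SEIS_06

Solve using three stations at a time. Using SEIS_04, SEIS_05, SEIS_07 (subtract circle equations pairwise → linear system) gives (x, y) ≈ (100.8, 44.5).
Distances from that point to each station vs reported:
  SEIS_04: calculated 205.3 vs reported 205.3 → residual 0.0 km
  SEIS_05: calculated 160.1 vs reported 160.1 → residual 0.0 km
  SEIS_06: calculated 205.9 vs reported 240.1 → residual 34.2 km
  SEIS_07: calculated 127.7 vs reported 127.7 → residual 0.0 km
SEIS_04, SEIS_05, SEIS_07 are mutually consistent (residuals ≈ 0); SEIS_06 is off by 34.2 km.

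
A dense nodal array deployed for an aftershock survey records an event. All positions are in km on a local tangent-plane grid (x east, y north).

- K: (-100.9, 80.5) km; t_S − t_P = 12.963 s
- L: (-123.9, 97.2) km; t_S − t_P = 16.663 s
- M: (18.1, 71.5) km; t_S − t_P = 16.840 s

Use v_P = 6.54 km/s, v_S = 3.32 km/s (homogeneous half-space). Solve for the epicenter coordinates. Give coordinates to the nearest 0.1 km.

Distance from S−P lag: d = Δt · v_P v_S / (v_P − v_S) = Δt · (6.54·3.32)/(6.54−3.32) ≈ 6.7431·Δt.
So d_K = 87.41, d_L = 112.36, d_M = 113.55 km.
Circle about each station: (x + 100.9)² + (y − 80.5)² = 87.41²; (x + 123.9)² + (y − 97.2)² = 112.36²; (x − 18.1)² + (y − 71.5)² = 113.55².
Subtracting the K equation from the L and M equations removes the quadratic terms:
-46.0 x + 33.4 y = 3153.73
238.0 x − 18.0 y = -16474.29
Solving the 2×2 system: x ≈ -69.3, y ≈ -1.0 km.

-69.3 km east, -1.0 km north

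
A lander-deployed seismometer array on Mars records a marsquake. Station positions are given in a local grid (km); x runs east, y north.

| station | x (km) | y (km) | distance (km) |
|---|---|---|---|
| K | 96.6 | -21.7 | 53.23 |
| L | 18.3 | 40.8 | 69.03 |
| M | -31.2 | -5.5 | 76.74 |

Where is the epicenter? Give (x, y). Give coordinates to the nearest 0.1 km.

x ≈ 43.4 km, y ≈ -23.5 km

Circle about each station: (x − 96.6)² + (y + 21.7)² = 53.23²; (x − 18.3)² + (y − 40.8)² = 69.03²; (x + 31.2)² + (y + 5.5)² = 76.74².
Subtracting the K equation from the L and M equations removes the quadratic terms:
-156.6 x + 125.0 y = -9734.63
-255.6 x + 32.4 y = -11854.35
Solving the 2×2 system: x ≈ 43.4, y ≈ -23.5 km.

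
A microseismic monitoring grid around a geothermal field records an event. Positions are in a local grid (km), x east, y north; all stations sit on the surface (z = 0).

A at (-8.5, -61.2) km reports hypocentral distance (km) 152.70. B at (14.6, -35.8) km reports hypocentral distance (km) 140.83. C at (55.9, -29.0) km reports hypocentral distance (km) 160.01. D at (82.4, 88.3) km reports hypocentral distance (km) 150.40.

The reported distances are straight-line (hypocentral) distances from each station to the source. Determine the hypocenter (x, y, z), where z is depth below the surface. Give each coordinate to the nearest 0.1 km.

Each station gives a sphere (x−x_i)² + (y−y_i)² + z² = d_i² (stations at z=0).
Subtracting the A sphere from B and C: z² cancels, leaving linear equations in x and y:
46.2 x + 50.8 y = 1161.31
128.8 x + 64.4 y = -2137.79
Solving: x ≈ -51.401, y ≈ 69.607 km (keep extra digits for the depth step; rounded: -51.4, 69.6).
Then from the A sphere: z² = 152.70² − (x + 8.5)² − (y + 61.2)² with x = -51.401, y = 69.607, so z ≈ 66.078 ≈ 66.1 km.
Check against D (with the unrounded solution): distance 150.39 ≈ 150.40 km. ✓

x ≈ -51.4 km, y ≈ 69.6 km, depth ≈ 66.1 km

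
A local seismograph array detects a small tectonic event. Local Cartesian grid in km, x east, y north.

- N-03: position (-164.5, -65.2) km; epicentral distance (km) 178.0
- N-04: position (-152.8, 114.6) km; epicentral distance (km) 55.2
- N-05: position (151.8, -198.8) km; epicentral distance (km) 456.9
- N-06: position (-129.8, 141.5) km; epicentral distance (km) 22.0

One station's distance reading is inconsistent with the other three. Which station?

Solve using three stations at a time. Using N-04, N-05, N-06 (subtract circle equations pairwise → linear system) gives (x, y) ≈ (-126.8, 163.3).
Distances from that point to each station vs reported:
  N-03: calculated 231.6 vs reported 178.0 → residual 53.6 km
  N-04: calculated 55.2 vs reported 55.2 → residual 0.0 km
  N-05: calculated 456.9 vs reported 456.9 → residual 0.0 km
  N-06: calculated 22.0 vs reported 22.0 → residual 0.0 km
N-04, N-05, N-06 are mutually consistent (residuals ≈ 0); N-03 is off by 53.6 km.

N-03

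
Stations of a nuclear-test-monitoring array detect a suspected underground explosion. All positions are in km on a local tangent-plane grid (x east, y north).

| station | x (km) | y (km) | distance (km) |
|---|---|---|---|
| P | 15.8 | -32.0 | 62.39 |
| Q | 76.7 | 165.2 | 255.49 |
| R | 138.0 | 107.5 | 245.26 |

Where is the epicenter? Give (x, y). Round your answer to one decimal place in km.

Circle about each station: (x − 15.8)² + (y + 32.0)² = 62.39²; (x − 76.7)² + (y − 165.2)² = 255.49²; (x − 138.0)² + (y − 107.5)² = 245.26².
Subtracting the P equation from the Q and R equations removes the quadratic terms:
121.8 x + 394.4 y = -29482.34
244.4 x + 279.0 y = -26933.35
Solving the 2×2 system: x ≈ -38.4, y ≈ -62.9 km.

x ≈ -38.4 km, y ≈ -62.9 km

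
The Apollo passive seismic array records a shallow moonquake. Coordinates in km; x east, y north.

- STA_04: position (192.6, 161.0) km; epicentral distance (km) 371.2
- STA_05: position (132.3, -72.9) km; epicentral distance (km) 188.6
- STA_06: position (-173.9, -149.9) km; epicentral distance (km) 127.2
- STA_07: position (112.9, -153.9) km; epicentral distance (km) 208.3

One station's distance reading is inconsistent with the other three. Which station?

STA_07

Solve using three stations at a time. Using STA_04, STA_05, STA_06 (subtract circle equations pairwise → linear system) gives (x, y) ≈ (-50.4, -119.6).
Distances from that point to each station vs reported:
  STA_04: calculated 371.2 vs reported 371.2 → residual 0.0 km
  STA_05: calculated 188.6 vs reported 188.6 → residual 0.0 km
  STA_06: calculated 127.2 vs reported 127.2 → residual 0.0 km
  STA_07: calculated 166.9 vs reported 208.3 → residual 41.4 km
STA_04, STA_05, STA_06 are mutually consistent (residuals ≈ 0); STA_07 is off by 41.4 km.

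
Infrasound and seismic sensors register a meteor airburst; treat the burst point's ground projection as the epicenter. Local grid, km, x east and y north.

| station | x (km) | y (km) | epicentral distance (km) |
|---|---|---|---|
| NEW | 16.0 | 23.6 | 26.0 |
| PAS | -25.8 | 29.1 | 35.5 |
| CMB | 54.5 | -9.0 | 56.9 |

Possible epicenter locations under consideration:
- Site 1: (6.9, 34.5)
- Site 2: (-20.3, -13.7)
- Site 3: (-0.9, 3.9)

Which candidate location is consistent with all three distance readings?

Site 3

For each candidate, compare |candidate − station| to the reported distance:
Site 1: residuals NEW 11.8, PAS 2.4, CMB 7.6 → max 11.8 km
Site 2: residuals NEW 26.0, PAS 7.7, CMB 18.0 → max 26.0 km
Site 3: residuals NEW 0.0, PAS 0.1, CMB 0.0 → max 0.1 km
Only Site 3 has all residuals ≈ 0.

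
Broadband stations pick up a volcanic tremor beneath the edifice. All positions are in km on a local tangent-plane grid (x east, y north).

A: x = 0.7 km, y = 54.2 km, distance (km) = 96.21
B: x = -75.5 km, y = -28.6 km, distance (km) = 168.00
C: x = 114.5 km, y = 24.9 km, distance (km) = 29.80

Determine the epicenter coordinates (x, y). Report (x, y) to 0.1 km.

87.4 km east, 12.5 km north

Circle about each station: (x − 0.7)² + (y − 54.2)² = 96.21²; (x + 75.5)² + (y + 28.6)² = 168.00²; (x − 114.5)² + (y − 24.9)² = 29.80².
Subtracting pairs of circle equations eliminates x²+y² and gives linear equations (the radical axes):
-152.4 x − 165.6 y = -15387.56
227.6 x − 58.6 y = 19160.45
Solving the 2×2 system: x ≈ 87.4, y ≈ 12.5 km.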